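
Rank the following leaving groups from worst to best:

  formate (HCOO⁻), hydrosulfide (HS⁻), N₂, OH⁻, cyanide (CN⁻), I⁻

A good leaving group is a weak base: the lower the pKₐ of its conjugate acid, the more readily it departs.
N₂: no meaningful conjugate acid; N₂ departs as an exceptionally stable neutral molecule
I⁻: pKₐ(HI) ≈ -10
formate (HCOO⁻): pKₐ(HCOOH) ≈ 3.8
hydrosulfide (HS⁻): pKₐ(H₂S) ≈ 7
cyanide (CN⁻): pKₐ(HCN) ≈ 9.2 — sp carbon stabilises the charge somewhat, but still a poor LG
OH⁻: pKₐ(H₂O) ≈ 15.7 — strong base; essentially never leaves without prior activation
Listed from poorest to best leaving group as asked.

OH⁻ < cyanide (CN⁻) < hydrosulfide (HS⁻) < formate (HCOO⁻) < I⁻ < N₂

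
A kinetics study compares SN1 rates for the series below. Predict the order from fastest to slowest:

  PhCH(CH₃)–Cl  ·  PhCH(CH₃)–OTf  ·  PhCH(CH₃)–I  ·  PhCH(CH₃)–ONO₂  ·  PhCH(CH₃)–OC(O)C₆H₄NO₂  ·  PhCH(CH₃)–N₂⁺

With the same alkyl group throughout, only the leaving group differentiates the rates.
Rank by basicity of the departing species: weakest base leaves most easily.
PhCH(CH₃)–N₂⁺ loses N₂: no meaningful conjugate acid; N₂ departs as an exceptionally stable neutral molecule
PhCH(CH₃)–OTf loses OTf⁻: pKₐ(CF₃SO₃H (triflic acid)) ≈ -14
PhCH(CH₃)–I loses I⁻: pKₐ(HI) ≈ -10
PhCH(CH₃)–Cl loses Cl⁻: pKₐ(HCl) ≈ -7
PhCH(CH₃)–ONO₂ loses NO₃⁻: pKₐ(HNO₃) ≈ -1.3
PhCH(CH₃)–OC(O)C₆H₄NO₂ loses p-O₂N–C₆H₄–COO⁻: pKₐ(p-nitrobenzoic acid) ≈ 3.4

PhCH(CH₃)–N₂⁺ > PhCH(CH₃)–OTf > PhCH(CH₃)–I > PhCH(CH₃)–Cl > PhCH(CH₃)–ONO₂ > PhCH(CH₃)–OC(O)C₆H₄NO₂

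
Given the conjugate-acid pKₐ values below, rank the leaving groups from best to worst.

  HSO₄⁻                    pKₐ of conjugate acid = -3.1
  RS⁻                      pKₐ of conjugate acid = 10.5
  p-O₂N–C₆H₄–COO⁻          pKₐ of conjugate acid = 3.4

HSO₄⁻ > p-O₂N–C₆H₄–COO⁻ > RS⁻

Lower conjugate-acid pKₐ ⇒ weaker base ⇒ better leaving group.
Sorting by the given values: HSO₄⁻ (-3.1), p-O₂N–C₆H₄–COO⁻ (3.4), RS⁻ (10.5).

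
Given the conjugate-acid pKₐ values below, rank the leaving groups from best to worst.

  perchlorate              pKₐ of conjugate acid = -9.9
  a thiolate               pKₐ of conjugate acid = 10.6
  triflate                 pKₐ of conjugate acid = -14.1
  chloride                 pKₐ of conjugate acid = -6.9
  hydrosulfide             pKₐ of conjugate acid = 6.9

triflate > perchlorate > chloride > hydrosulfide > a thiolate

Lower conjugate-acid pKₐ ⇒ weaker base ⇒ better leaving group.
Sorting by the given values: triflate (-14.1), perchlorate (-9.9), chloride (-6.9), hydrosulfide (6.9), a thiolate (10.6).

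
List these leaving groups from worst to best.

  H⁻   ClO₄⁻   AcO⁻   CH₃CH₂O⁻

H⁻ < CH₃CH₂O⁻ < AcO⁻ < ClO₄⁻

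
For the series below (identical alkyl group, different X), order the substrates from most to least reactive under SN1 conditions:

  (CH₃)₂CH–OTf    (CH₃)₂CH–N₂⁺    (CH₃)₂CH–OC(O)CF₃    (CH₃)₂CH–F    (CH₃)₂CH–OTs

With the same alkyl group throughout, only the leaving group differentiates the rates.
Rank by basicity of the departing species: weakest base leaves most easily.
(CH₃)₂CH–N₂⁺ loses N₂: no meaningful conjugate acid; N₂ departs as an exceptionally stable neutral molecule
(CH₃)₂CH–OTf loses OTf⁻: pKₐ(CF₃SO₃H (triflic acid)) ≈ -14
(CH₃)₂CH–OTs loses OTs⁻: pKₐ(p-CH₃C₆H₄SO₃H (TsOH)) ≈ -2.8
(CH₃)₂CH–OC(O)CF₃ loses CF₃COO⁻: pKₐ(CF₃COOH) ≈ 0.2
(CH₃)₂CH–F loses F⁻: pKₐ(HF) ≈ 3.2

(CH₃)₂CH–N₂⁺ > (CH₃)₂CH–OTf > (CH₃)₂CH–OTs > (CH₃)₂CH–OC(O)CF₃ > (CH₃)₂CH–F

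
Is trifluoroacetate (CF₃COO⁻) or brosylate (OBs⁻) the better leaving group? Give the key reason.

brosylate (OBs⁻)

brosylate (OBs⁻) is the better leaving group.
pKₐ(p-BrC₆H₄SO₃H) ≈ -2.8 versus pKₐ(CF₃COOH) ≈ 0.2: brosylate (OBs⁻) is the much weaker base.
Arenesulfonate with a p-bromo substituent.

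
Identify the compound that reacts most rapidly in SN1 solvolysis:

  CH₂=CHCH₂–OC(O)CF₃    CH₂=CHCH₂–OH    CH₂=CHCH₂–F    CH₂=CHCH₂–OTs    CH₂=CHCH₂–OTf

CH₂=CHCH₂–OTf

The skeletons are identical, so relative rate is governed entirely by leaving-group ability.
The more stable X⁻ (or X) is on its own — i.e. the weaker a base it is — the better a leaving group it makes.
CH₂=CHCH₂–OTf loses OTf⁻: pKₐ(CF₃SO₃H (triflic acid)) ≈ -14
CH₂=CHCH₂–OTs loses OTs⁻: pKₐ(p-CH₃C₆H₄SO₃H (TsOH)) ≈ -2.8
CH₂=CHCH₂–OC(O)CF₃ loses CF₃COO⁻: pKₐ(CF₃COOH) ≈ 0.2
CH₂=CHCH₂–F loses F⁻: pKₐ(HF) ≈ 3.2
CH₂=CHCH₂–OH loses OH⁻: pKₐ(H₂O) ≈ 15.7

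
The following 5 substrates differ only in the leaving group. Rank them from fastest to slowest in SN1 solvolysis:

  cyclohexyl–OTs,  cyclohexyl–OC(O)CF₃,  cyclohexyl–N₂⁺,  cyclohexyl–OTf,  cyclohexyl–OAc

cyclohexyl–N₂⁺ > cyclohexyl–OTf > cyclohexyl–OTs > cyclohexyl–OC(O)CF₃ > cyclohexyl–OAc

Same R in every case — rank the leaving groups.
Rank by basicity of the departing species: weakest base leaves most easily.
cyclohexyl–N₂⁺ loses N₂: no meaningful conjugate acid; N₂ departs as an exceptionally stable neutral molecule
cyclohexyl–OTf loses OTf⁻: pKₐ(CF₃SO₃H (triflic acid)) ≈ -14
cyclohexyl–OTs loses OTs⁻: pKₐ(p-CH₃C₆H₄SO₃H (TsOH)) ≈ -2.8
cyclohexyl–OC(O)CF₃ loses CF₃COO⁻: pKₐ(CF₃COOH) ≈ 0.2
cyclohexyl–OAc loses AcO⁻: pKₐ(CH₃COOH) ≈ 4.8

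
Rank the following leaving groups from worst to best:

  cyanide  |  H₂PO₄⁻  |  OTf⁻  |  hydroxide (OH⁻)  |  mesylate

hydroxide (OH⁻) < cyanide < H₂PO₄⁻ < mesylate < OTf⁻

The more stable X⁻ (or X) is on its own — i.e. the weaker a base it is — the better a leaving group it makes.
OTf⁻: pKₐ(CF₃SO₃H (triflic acid)) ≈ -14
mesylate: pKₐ(CH₃SO₃H (MsOH)) ≈ -1.9
H₂PO₄⁻: pKₐ(H₃PO₄) ≈ 2.1
cyanide: pKₐ(HCN) ≈ 9.2
hydroxide (OH⁻): pKₐ(H₂O) ≈ 15.7
Listed from poorest to best leaving group as asked.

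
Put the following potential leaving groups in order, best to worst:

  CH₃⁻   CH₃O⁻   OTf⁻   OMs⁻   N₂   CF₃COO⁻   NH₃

Leaving-group ability tracks the stability of the departed species; conjugate-acid pKₐ is the usual yardstick (lower pKₐ → better LG).
N₂: no meaningful conjugate acid; N₂ departs as an exceptionally stable neutral molecule
OTf⁻: pKₐ(CF₃SO₃H (triflic acid)) ≈ -14 — charge spread over three oxygens and a CF₃ group; the premier leaving group in synthesis
OMs⁻: pKₐ(CH₃SO₃H (MsOH)) ≈ -1.9 — resonance-delocalised alkanesulfonate
CF₃COO⁻: pKₐ(CF₃COOH) ≈ 0.2 — strongly electron-withdrawing CF₃ stabilises the carboxylate
NH₃: pKₐ(NH₄⁺) ≈ 9.2 — neutral but moderately basic; leaves from R–NH₃⁺
CH₃O⁻: pKₐ(CH₃OH) ≈ 15.5
CH₃⁻: pKₐ(CH₄) ≈ 48

N₂ > OTf⁻ > OMs⁻ > CF₃COO⁻ > NH₃ > CH₃O⁻ > CH₃⁻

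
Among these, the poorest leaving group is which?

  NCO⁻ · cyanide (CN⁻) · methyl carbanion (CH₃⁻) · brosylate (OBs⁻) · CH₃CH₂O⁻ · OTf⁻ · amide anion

methyl carbanion (CH₃⁻)

OTf⁻: pKₐ(CF₃SO₃H (triflic acid)) ≈ -14
brosylate (OBs⁻): pKₐ(p-BrC₆H₄SO₃H) ≈ -2.8
NCO⁻: pKₐ(HOCN) ≈ 3.5
cyanide (CN⁻): pKₐ(HCN) ≈ 9.2
CH₃CH₂O⁻: pKₐ(CH₃CH₂OH) ≈ 16
amide anion: pKₐ(NH₃) ≈ 38
methyl carbanion (CH₃⁻): pKₐ(CH₄) ≈ 48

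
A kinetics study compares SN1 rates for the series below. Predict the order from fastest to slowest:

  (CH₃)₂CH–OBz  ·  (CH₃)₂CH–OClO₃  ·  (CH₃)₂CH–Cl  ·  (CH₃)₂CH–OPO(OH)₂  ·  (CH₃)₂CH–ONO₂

With the same alkyl group throughout, only the leaving group differentiates the rates.
Rank by basicity of the departing species: weakest base leaves most easily.
(CH₃)₂CH–OClO₃ loses ClO₄⁻: pKₐ(HClO₄) ≈ -10
(CH₃)₂CH–Cl loses Cl⁻: pKₐ(HCl) ≈ -7
(CH₃)₂CH–ONO₂ loses NO₃⁻: pKₐ(HNO₃) ≈ -1.3
(CH₃)₂CH–OPO(OH)₂ loses H₂PO₄⁻: pKₐ(H₃PO₄) ≈ 2.1
(CH₃)₂CH–OBz loses PhCOO⁻: pKₐ(C₆H₅COOH) ≈ 4.2

(CH₃)₂CH–OClO₃ > (CH₃)₂CH–Cl > (CH₃)₂CH–ONO₂ > (CH₃)₂CH–OPO(OH)₂ > (CH₃)₂CH–OBz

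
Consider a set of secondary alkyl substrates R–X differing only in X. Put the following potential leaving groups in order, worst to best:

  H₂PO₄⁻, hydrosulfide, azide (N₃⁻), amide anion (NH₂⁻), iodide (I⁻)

amide anion (NH₂⁻) < hydrosulfide < azide (N₃⁻) < H₂PO₄⁻ < iodide (I⁻)

Rank by basicity of the departing species: weakest base leaves most easily.
iodide (I⁻): pKₐ(HI) ≈ -10
H₂PO₄⁻: pKₐ(H₃PO₄) ≈ 2.1
azide (N₃⁻): pKₐ(HN₃) ≈ 4.7 — linear, resonance-stabilised
hydrosulfide: pKₐ(H₂S) ≈ 7 — larger and more polarisable than the oxygen analogue
amide anion (NH₂⁻): pKₐ(NH₃) ≈ 38
Reversing gives the worst-to-best order requested.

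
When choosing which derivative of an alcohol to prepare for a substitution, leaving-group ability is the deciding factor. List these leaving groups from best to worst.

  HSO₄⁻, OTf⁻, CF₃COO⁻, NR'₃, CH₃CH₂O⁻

OTf⁻: pKₐ(CF₃SO₃H (triflic acid)) ≈ -14 — charge spread over three oxygens and a CF₃ group; the premier leaving group in synthesis
HSO₄⁻: pKₐ(H₂SO₄) ≈ -3 — conjugate base of a strong mineral acid
CF₃COO⁻: pKₐ(CF₃COOH) ≈ 0.2 — strongly electron-withdrawing CF₃ stabilises the carboxylate
NR'₃: pKₐ(R'₃NH⁺) ≈ 10.7 — neutral but still a fairly strong base; Hofmann-elimination LG
CH₃CH₂O⁻: pKₐ(CH₃CH₂OH) ≈ 16 — strong base; alkoxides do not leave unassisted

OTf⁻ > HSO₄⁻ > CF₃COO⁻ > NR'₃ > CH₃CH₂O⁻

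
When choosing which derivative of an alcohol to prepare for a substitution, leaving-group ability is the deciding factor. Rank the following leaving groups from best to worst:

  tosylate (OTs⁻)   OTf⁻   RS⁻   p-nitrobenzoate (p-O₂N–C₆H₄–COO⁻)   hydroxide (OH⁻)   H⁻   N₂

N₂ > OTf⁻ > tosylate (OTs⁻) > p-nitrobenzoate (p-O₂N–C₆H₄–COO⁻) > RS⁻ > hydroxide (OH⁻) > H⁻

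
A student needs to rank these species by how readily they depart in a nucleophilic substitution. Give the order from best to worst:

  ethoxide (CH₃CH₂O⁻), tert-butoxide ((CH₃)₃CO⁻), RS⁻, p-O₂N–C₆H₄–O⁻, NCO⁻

NCO⁻ > p-O₂N–C₆H₄–O⁻ > RS⁻ > ethoxide (CH₃CH₂O⁻) > tert-butoxide ((CH₃)₃CO⁻)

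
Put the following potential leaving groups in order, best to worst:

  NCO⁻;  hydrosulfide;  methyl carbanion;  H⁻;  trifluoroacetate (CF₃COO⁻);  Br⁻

The more stable X⁻ (or X) is on its own — i.e. the weaker a base it is — the better a leaving group it makes.
Br⁻: pKₐ(HBr) ≈ -9
trifluoroacetate (CF₃COO⁻): pKₐ(CF₃COOH) ≈ 0.2
NCO⁻: pKₐ(HOCN) ≈ 3.5
hydrosulfide: pKₐ(H₂S) ≈ 7
H⁻: pKₐ(H₂) ≈ 36
methyl carbanion: pKₐ(CH₄) ≈ 48

Br⁻ > trifluoroacetate (CF₃COO⁻) > NCO⁻ > hydrosulfide > H⁻ > methyl carbanion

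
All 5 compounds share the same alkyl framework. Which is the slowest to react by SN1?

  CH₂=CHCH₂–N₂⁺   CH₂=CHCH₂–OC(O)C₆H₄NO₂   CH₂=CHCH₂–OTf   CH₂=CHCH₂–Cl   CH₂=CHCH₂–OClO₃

Identical carbon frameworks mean the comparison reduces to leaving-group quality.
A good leaving group is a weak base: the lower the pKₐ of its conjugate acid, the more readily it departs.
CH₂=CHCH₂–N₂⁺ loses N₂: no meaningful conjugate acid; N₂ departs as an exceptionally stable neutral molecule
CH₂=CHCH₂–OTf loses OTf⁻: pKₐ(CF₃SO₃H (triflic acid)) ≈ -14
CH₂=CHCH₂–OClO₃ loses ClO₄⁻: pKₐ(HClO₄) ≈ -10
CH₂=CHCH₂–Cl loses Cl⁻: pKₐ(HCl) ≈ -7
CH₂=CHCH₂–OC(O)C₆H₄NO₂ loses p-O₂N–C₆H₄–COO⁻: pKₐ(p-nitrobenzoic acid) ≈ 3.4

CH₂=CHCH₂–OC(O)C₆H₄NO₂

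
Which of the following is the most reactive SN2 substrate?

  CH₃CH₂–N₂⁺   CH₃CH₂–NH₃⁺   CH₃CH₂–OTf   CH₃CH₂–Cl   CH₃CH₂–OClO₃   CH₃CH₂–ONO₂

CH₃CH₂–N₂⁺

Identical carbon frameworks mean the comparison reduces to leaving-group quality.
Leaving-group ability tracks the stability of the departed species; conjugate-acid pKₐ is the usual yardstick (lower pKₐ → better LG).
CH₃CH₂–N₂⁺ loses N₂: no meaningful conjugate acid; N₂ departs as an exceptionally stable neutral molecule
CH₃CH₂–OTf loses OTf⁻: pKₐ(CF₃SO₃H (triflic acid)) ≈ -14
CH₃CH₂–OClO₃ loses ClO₄⁻: pKₐ(HClO₄) ≈ -10
CH₃CH₂–Cl loses Cl⁻: pKₐ(HCl) ≈ -7
CH₃CH₂–ONO₂ loses NO₃⁻: pKₐ(HNO₃) ≈ -1.3
CH₃CH₂–NH₃⁺ loses NH₃: pKₐ(NH₄⁺) ≈ 9.2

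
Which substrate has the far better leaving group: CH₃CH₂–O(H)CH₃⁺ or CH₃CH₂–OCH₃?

CH₃CH₂–O(H)CH₃⁺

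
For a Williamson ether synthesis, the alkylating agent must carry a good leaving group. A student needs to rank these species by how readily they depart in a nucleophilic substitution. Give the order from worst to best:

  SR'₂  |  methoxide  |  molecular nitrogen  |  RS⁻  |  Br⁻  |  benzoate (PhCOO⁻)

methoxide < RS⁻ < benzoate (PhCOO⁻) < SR'₂ < Br⁻ < molecular nitrogen

molecular nitrogen: no meaningful conjugate acid; N₂ departs as an exceptionally stable neutral molecule
Br⁻: pKₐ(HBr) ≈ -9 — weak base; good leaving group
SR'₂: pKₐ(R'₂SH⁺) ≈ -7 — neutral; leaves from a sulfonium salt (R–SR'₂⁺)
benzoate (PhCOO⁻): pKₐ(C₆H₅COOH) ≈ 4.2 — aryl carboxylate
RS⁻: pKₐ(RSH (a thiol)) ≈ 10.5 — moderately basic; rarely leaves without activation
methoxide: pKₐ(CH₃OH) ≈ 15.5 — strong base; alkoxides do not leave unassisted
Listed from poorest to best leaving group as asked.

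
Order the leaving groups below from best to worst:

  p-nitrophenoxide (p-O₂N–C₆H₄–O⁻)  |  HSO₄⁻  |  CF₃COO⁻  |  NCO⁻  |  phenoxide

HSO₄⁻ > CF₃COO⁻ > NCO⁻ > p-nitrophenoxide (p-O₂N–C₆H₄–O⁻) > phenoxide

The more stable X⁻ (or X) is on its own — i.e. the weaker a base it is — the better a leaving group it makes.
HSO₄⁻: pKₐ(H₂SO₄) ≈ -3 — conjugate base of a strong mineral acid
CF₃COO⁻: pKₐ(CF₃COOH) ≈ 0.2 — strongly electron-withdrawing CF₃ stabilises the carboxylate
NCO⁻: pKₐ(HOCN) ≈ 3.5
p-nitrophenoxide (p-O₂N–C₆H₄–O⁻): pKₐ(p-nitrophenol) ≈ 7.2
phenoxide: pKₐ(C₆H₅OH (phenol)) ≈ 10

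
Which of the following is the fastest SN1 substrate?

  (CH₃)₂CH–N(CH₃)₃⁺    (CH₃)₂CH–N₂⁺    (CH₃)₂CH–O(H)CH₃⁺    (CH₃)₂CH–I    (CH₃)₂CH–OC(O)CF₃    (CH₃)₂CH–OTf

Identical carbon frameworks mean the comparison reduces to leaving-group quality.
The more stable X⁻ (or X) is on its own — i.e. the weaker a base it is — the better a leaving group it makes.
(CH₃)₂CH–N₂⁺ loses N₂: no meaningful conjugate acid; N₂ departs as an exceptionally stable neutral molecule
(CH₃)₂CH–OTf loses OTf⁻: pKₐ(CF₃SO₃H (triflic acid)) ≈ -14
(CH₃)₂CH–I loses I⁻: pKₐ(HI) ≈ -10
(CH₃)₂CH–O(H)CH₃⁺ loses R'OH: pKₐ(R'OH₂⁺) ≈ -2.4
(CH₃)₂CH–OC(O)CF₃ loses CF₃COO⁻: pKₐ(CF₃COOH) ≈ 0.2
(CH₃)₂CH–N(CH₃)₃⁺ loses NR'₃: pKₐ(R'₃NH⁺) ≈ 10.7

(CH₃)₂CH–N₂⁺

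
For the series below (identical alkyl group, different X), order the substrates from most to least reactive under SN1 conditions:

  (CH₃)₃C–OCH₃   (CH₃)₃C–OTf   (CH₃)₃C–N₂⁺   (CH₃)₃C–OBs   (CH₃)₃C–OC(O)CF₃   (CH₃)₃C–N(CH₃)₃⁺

(CH₃)₃C–N₂⁺ > (CH₃)₃C–OTf > (CH₃)₃C–OBs > (CH₃)₃C–OC(O)CF₃ > (CH₃)₃C–N(CH₃)₃⁺ > (CH₃)₃C–OCH₃

The skeletons are identical, so relative rate is governed entirely by leaving-group ability.
Rank by basicity of the departing species: weakest base leaves most easily.
(CH₃)₃C–N₂⁺ loses N₂: no meaningful conjugate acid; N₂ departs as an exceptionally stable neutral molecule
(CH₃)₃C–OTf loses OTf⁻: pKₐ(CF₃SO₃H (triflic acid)) ≈ -14
(CH₃)₃C–OBs loses OBs⁻: pKₐ(p-BrC₆H₄SO₃H) ≈ -2.8
(CH₃)₃C–OC(O)CF₃ loses CF₃COO⁻: pKₐ(CF₃COOH) ≈ 0.2
(CH₃)₃C–N(CH₃)₃⁺ loses NR'₃: pKₐ(R'₃NH⁺) ≈ 10.7
(CH₃)₃C–OCH₃ loses CH₃O⁻: pKₐ(CH₃OH) ≈ 15.5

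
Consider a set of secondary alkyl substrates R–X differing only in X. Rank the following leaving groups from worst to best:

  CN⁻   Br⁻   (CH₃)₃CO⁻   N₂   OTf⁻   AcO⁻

(CH₃)₃CO⁻ < CN⁻ < AcO⁻ < Br⁻ < OTf⁻ < N₂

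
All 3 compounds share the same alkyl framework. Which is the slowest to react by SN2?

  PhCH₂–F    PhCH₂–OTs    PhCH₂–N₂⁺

PhCH₂–F

The skeletons are identical, so relative rate is governed entirely by leaving-group ability.
A good leaving group is a weak base: the lower the pKₐ of its conjugate acid, the more readily it departs.
PhCH₂–N₂⁺ loses N₂: no meaningful conjugate acid; N₂ departs as an exceptionally stable neutral molecule
PhCH₂–OTs loses OTs⁻: pKₐ(p-CH₃C₆H₄SO₃H (TsOH)) ≈ -2.8
PhCH₂–F loses F⁻: pKₐ(HF) ≈ 3.2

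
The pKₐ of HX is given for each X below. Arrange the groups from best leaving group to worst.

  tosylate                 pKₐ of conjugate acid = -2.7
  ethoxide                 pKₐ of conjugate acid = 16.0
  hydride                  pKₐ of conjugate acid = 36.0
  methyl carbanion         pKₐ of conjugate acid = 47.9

Lower conjugate-acid pKₐ ⇒ weaker base ⇒ better leaving group.
Sorting by the given values: tosylate (-2.7), ethoxide (16.0), hydride (36.0), methyl carbanion (47.9).

tosylate > ethoxide > hydride > methyl carbanion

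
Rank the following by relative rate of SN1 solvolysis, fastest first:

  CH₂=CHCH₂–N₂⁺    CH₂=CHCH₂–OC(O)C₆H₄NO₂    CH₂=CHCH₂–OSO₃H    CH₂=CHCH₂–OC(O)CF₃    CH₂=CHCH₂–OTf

With the same alkyl group throughout, only the leaving group differentiates the rates.
Leaving-group ability tracks the stability of the departed species; conjugate-acid pKₐ is the usual yardstick (lower pKₐ → better LG).
CH₂=CHCH₂–N₂⁺ loses N₂: no meaningful conjugate acid; N₂ departs as an exceptionally stable neutral molecule
CH₂=CHCH₂–OTf loses OTf⁻: pKₐ(CF₃SO₃H (triflic acid)) ≈ -14
CH₂=CHCH₂–OSO₃H loses HSO₄⁻: pKₐ(H₂SO₄) ≈ -3
CH₂=CHCH₂–OC(O)CF₃ loses CF₃COO⁻: pKₐ(CF₃COOH) ≈ 0.2
CH₂=CHCH₂–OC(O)C₆H₄NO₂ loses p-O₂N–C₆H₄–COO⁻: pKₐ(p-nitrobenzoic acid) ≈ 3.4

CH₂=CHCH₂–N₂⁺ > CH₂=CHCH₂–OTf > CH₂=CHCH₂–OSO₃H > CH₂=CHCH₂–OC(O)CF₃ > CH₂=CHCH₂–OC(O)C₆H₄NO₂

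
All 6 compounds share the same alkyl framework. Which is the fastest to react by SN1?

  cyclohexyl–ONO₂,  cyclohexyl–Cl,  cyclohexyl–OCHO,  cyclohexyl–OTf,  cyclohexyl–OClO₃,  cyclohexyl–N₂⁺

With the same alkyl group throughout, only the leaving group differentiates the rates.
Rank by basicity of the departing species: weakest base leaves most easily.
cyclohexyl–N₂⁺ loses N₂: no meaningful conjugate acid; N₂ departs as an exceptionally stable neutral molecule
cyclohexyl–OTf loses OTf⁻: pKₐ(CF₃SO₃H (triflic acid)) ≈ -14
cyclohexyl–OClO₃ loses ClO₄⁻: pKₐ(HClO₄) ≈ -10
cyclohexyl–Cl loses Cl⁻: pKₐ(HCl) ≈ -7
cyclohexyl–ONO₂ loses NO₃⁻: pKₐ(HNO₃) ≈ -1.3
cyclohexyl–OCHO loses HCOO⁻: pKₐ(HCOOH) ≈ 3.8

cyclohexyl–N₂⁺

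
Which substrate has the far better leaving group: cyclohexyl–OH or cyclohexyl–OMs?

From cyclohexyl–OH the departing group would be OH⁻ (pKₐ(H₂O) ≈ 15.7). Strong base; essentially never leaves without prior activation.
From cyclohexyl–OMs the leaving group is OMs⁻ (pKₐ(CH₃SO₃H (MsOH)) ≈ -1.9). Resonance-delocalised alkanesulfonate.
(In practice cyclohexyl–OMs is made from cyclohexyl–OH by treatment with MsCl / Et₃N, converting the hydroxyl into a mesylate.)

cyclohexyl–OMs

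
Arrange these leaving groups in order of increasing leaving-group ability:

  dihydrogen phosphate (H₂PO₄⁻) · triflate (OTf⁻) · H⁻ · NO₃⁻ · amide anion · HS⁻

amide anion < H⁻ < HS⁻ < dihydrogen phosphate (H₂PO₄⁻) < NO₃⁻ < triflate (OTf⁻)

Leaving-group ability tracks the stability of the departed species; conjugate-acid pKₐ is the usual yardstick (lower pKₐ → better LG).
triflate (OTf⁻): pKₐ(CF₃SO₃H (triflic acid)) ≈ -14 — charge spread over three oxygens and a CF₃ group; the premier leaving group in synthesis
NO₃⁻: pKₐ(HNO₃) ≈ -1.3
dihydrogen phosphate (H₂PO₄⁻): pKₐ(H₃PO₄) ≈ 2.1
HS⁻: pKₐ(H₂S) ≈ 7 — larger and more polarisable than the oxygen analogue
H⁻: pKₐ(H₂) ≈ 36 — extremely strong base; leaves only in special hydride-transfer contexts
amide anion: pKₐ(NH₃) ≈ 38 — extremely strong base; never a leaving group
The question asks for worst first, so the sequence is read in increasing leaving-group ability.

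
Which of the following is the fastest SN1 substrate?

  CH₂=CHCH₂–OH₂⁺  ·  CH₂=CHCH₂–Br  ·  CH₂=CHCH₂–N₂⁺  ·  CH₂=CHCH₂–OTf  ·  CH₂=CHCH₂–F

Identical carbon frameworks mean the comparison reduces to leaving-group quality.
A good leaving group is a weak base: the lower the pKₐ of its conjugate acid, the more readily it departs.
CH₂=CHCH₂–N₂⁺ loses N₂: no meaningful conjugate acid; N₂ departs as an exceptionally stable neutral molecule
CH₂=CHCH₂–OTf loses OTf⁻: pKₐ(CF₃SO₃H (triflic acid)) ≈ -14
CH₂=CHCH₂–Br loses Br⁻: pKₐ(HBr) ≈ -9
CH₂=CHCH₂–OH₂⁺ loses H₂O: pKₐ(H₃O⁺) ≈ -1.7
CH₂=CHCH₂–F loses F⁻: pKₐ(HF) ≈ 3.2

CH₂=CHCH₂–N₂⁺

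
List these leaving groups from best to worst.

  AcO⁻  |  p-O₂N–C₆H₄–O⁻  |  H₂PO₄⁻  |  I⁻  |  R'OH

I⁻ > R'OH > H₂PO₄⁻ > AcO⁻ > p-O₂N–C₆H₄–O⁻

Leaving-group ability tracks the stability of the departed species; conjugate-acid pKₐ is the usual yardstick (lower pKₐ → better LG).
I⁻: pKₐ(HI) ≈ -10 — large, highly polarisable; very weak base
R'OH: pKₐ(R'OH₂⁺) ≈ -2.4 — neutral; leaves from a protonated ether (an oxonium ion, R–O(H)R'⁺)
H₂PO₄⁻: pKₐ(H₃PO₄) ≈ 2.1 — moderate base; biological leaving group after further activation
AcO⁻: pKₐ(CH₃COOH) ≈ 4.8 — resonance-stabilised but still a weak base
p-O₂N–C₆H₄–O⁻: pKₐ(p-nitrophenol) ≈ 7.2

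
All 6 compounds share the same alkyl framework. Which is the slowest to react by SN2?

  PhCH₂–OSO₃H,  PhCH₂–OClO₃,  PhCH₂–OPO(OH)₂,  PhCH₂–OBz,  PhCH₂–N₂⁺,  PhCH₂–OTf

PhCH₂–OBz

Same R in every case — rank the leaving groups.
A good leaving group is a weak base: the lower the pKₐ of its conjugate acid, the more readily it departs.
PhCH₂–N₂⁺ loses N₂: no meaningful conjugate acid; N₂ departs as an exceptionally stable neutral molecule
PhCH₂–OTf loses OTf⁻: pKₐ(CF₃SO₃H (triflic acid)) ≈ -14
PhCH₂–OClO₃ loses ClO₄⁻: pKₐ(HClO₄) ≈ -10
PhCH₂–OSO₃H loses HSO₄⁻: pKₐ(H₂SO₄) ≈ -3
PhCH₂–OPO(OH)₂ loses H₂PO₄⁻: pKₐ(H₃PO₄) ≈ 2.1
PhCH₂–OBz loses PhCOO⁻: pKₐ(C₆H₅COOH) ≈ 4.2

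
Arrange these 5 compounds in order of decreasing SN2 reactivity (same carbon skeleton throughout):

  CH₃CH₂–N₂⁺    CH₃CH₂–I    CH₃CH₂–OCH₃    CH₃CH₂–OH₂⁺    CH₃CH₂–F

CH₃CH₂–N₂⁺ > CH₃CH₂–I > CH₃CH₂–OH₂⁺ > CH₃CH₂–F > CH₃CH₂–OCH₃

Identical carbon frameworks mean the comparison reduces to leaving-group quality.
The more stable X⁻ (or X) is on its own — i.e. the weaker a base it is — the better a leaving group it makes.
CH₃CH₂–N₂⁺ loses N₂: no meaningful conjugate acid; N₂ departs as an exceptionally stable neutral molecule
CH₃CH₂–I loses I⁻: pKₐ(HI) ≈ -10
CH₃CH₂–OH₂⁺ loses H₂O: pKₐ(H₃O⁺) ≈ -1.7
CH₃CH₂–F loses F⁻: pKₐ(HF) ≈ 3.2
CH₃CH₂–OCH₃ loses CH₃O⁻: pKₐ(CH₃OH) ≈ 15.5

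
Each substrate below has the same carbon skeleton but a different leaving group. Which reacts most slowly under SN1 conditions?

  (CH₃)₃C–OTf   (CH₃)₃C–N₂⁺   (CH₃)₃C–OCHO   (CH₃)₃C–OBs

(CH₃)₃C–OCHO

The skeletons are identical, so relative rate is governed entirely by leaving-group ability.
Rank by basicity of the departing species: weakest base leaves most easily.
(CH₃)₃C–N₂⁺ loses N₂: no meaningful conjugate acid; N₂ departs as an exceptionally stable neutral molecule
(CH₃)₃C–OTf loses OTf⁻: pKₐ(CF₃SO₃H (triflic acid)) ≈ -14
(CH₃)₃C–OBs loses OBs⁻: pKₐ(p-BrC₆H₄SO₃H) ≈ -2.8
(CH₃)₃C–OCHO loses HCOO⁻: pKₐ(HCOOH) ≈ 3.8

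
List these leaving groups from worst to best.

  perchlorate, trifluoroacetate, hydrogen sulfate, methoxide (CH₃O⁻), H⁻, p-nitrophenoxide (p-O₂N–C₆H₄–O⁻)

H⁻ < methoxide (CH₃O⁻) < p-nitrophenoxide (p-O₂N–C₆H₄–O⁻) < trifluoroacetate < hydrogen sulfate < perchlorate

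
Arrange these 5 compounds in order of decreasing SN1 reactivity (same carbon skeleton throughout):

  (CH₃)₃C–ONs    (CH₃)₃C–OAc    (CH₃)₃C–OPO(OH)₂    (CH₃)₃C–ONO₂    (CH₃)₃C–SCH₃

(CH₃)₃C–ONs > (CH₃)₃C–ONO₂ > (CH₃)₃C–OPO(OH)₂ > (CH₃)₃C–OAc > (CH₃)₃C–SCH₃

Identical carbon frameworks mean the comparison reduces to leaving-group quality.
Rank by basicity of the departing species: weakest base leaves most easily.
(CH₃)₃C–ONs loses ONs⁻: pKₐ(p-O₂NC₆H₄SO₃H) ≈ -3.5
(CH₃)₃C–ONO₂ loses NO₃⁻: pKₐ(HNO₃) ≈ -1.3
(CH₃)₃C–OPO(OH)₂ loses H₂PO₄⁻: pKₐ(H₃PO₄) ≈ 2.1
(CH₃)₃C–OAc loses AcO⁻: pKₐ(CH₃COOH) ≈ 4.8
(CH₃)₃C–SCH₃ loses RS⁻: pKₐ(RSH (a thiol)) ≈ 10.5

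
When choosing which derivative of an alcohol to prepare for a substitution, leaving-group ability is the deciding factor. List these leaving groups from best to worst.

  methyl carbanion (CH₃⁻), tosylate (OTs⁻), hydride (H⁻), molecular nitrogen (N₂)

The more stable X⁻ (or X) is on its own — i.e. the weaker a base it is — the better a leaving group it makes.
molecular nitrogen (N₂): no meaningful conjugate acid; N₂ departs as an exceptionally stable neutral molecule
tosylate (OTs⁻): pKₐ(p-CH₃C₆H₄SO₃H (TsOH)) ≈ -2.8
hydride (H⁻): pKₐ(H₂) ≈ 36
methyl carbanion (CH₃⁻): pKₐ(CH₄) ≈ 48

molecular nitrogen (N₂) > tosylate (OTs⁻) > hydride (H⁻) > methyl carbanion (CH₃⁻)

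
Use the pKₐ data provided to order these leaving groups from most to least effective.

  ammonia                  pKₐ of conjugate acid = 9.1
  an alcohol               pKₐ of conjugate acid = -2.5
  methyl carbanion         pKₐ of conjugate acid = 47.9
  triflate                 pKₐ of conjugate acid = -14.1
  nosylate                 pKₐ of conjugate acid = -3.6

Lower conjugate-acid pKₐ ⇒ weaker base ⇒ better leaving group.
Sorting by the given values: triflate (-14.1), nosylate (-3.6), an alcohol (-2.5), ammonia (9.1), methyl carbanion (47.9).

triflate > nosylate > an alcohol > ammonia > methyl carbanion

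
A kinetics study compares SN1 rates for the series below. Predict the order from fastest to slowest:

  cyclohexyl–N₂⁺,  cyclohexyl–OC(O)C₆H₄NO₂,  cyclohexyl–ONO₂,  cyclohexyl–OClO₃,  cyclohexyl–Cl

cyclohexyl–N₂⁺ > cyclohexyl–OClO₃ > cyclohexyl–Cl > cyclohexyl–ONO₂ > cyclohexyl–OC(O)C₆H₄NO₂

Same R in every case — rank the leaving groups.
The more stable X⁻ (or X) is on its own — i.e. the weaker a base it is — the better a leaving group it makes.
cyclohexyl–N₂⁺ loses N₂: no meaningful conjugate acid; N₂ departs as an exceptionally stable neutral molecule
cyclohexyl–OClO₃ loses ClO₄⁻: pKₐ(HClO₄) ≈ -10
cyclohexyl–Cl loses Cl⁻: pKₐ(HCl) ≈ -7
cyclohexyl–ONO₂ loses NO₃⁻: pKₐ(HNO₃) ≈ -1.3
cyclohexyl–OC(O)C₆H₄NO₂ loses p-O₂N–C₆H₄–COO⁻: pKₐ(p-nitrobenzoic acid) ≈ 3.4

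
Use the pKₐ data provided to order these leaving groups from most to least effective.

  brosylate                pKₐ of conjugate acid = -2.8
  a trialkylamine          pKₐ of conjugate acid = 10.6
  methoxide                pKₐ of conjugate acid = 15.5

Lower conjugate-acid pKₐ ⇒ weaker base ⇒ better leaving group.
Sorting by the given values: brosylate (-2.8), a trialkylamine (10.6), methoxide (15.5).

brosylate > a trialkylamine > methoxide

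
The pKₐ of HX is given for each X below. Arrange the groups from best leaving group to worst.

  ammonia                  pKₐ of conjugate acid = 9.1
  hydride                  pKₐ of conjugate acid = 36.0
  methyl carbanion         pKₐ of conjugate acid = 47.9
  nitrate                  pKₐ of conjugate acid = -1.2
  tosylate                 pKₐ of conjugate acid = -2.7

tosylate > nitrate > ammonia > hydride > methyl carbanion

Lower conjugate-acid pKₐ ⇒ weaker base ⇒ better leaving group.
Sorting by the given values: tosylate (-2.7), nitrate (-1.2), ammonia (9.1), hydride (36.0), methyl carbanion (47.9).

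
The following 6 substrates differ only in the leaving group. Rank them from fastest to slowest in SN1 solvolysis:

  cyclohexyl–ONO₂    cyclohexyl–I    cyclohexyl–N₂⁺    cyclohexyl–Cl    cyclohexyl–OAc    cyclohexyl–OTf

The skeletons are identical, so relative rate is governed entirely by leaving-group ability.
Rank by basicity of the departing species: weakest base leaves most easily.
cyclohexyl–N₂⁺ loses N₂: no meaningful conjugate acid; N₂ departs as an exceptionally stable neutral molecule
cyclohexyl–OTf loses OTf⁻: pKₐ(CF₃SO₃H (triflic acid)) ≈ -14
cyclohexyl–I loses I⁻: pKₐ(HI) ≈ -10
cyclohexyl–Cl loses Cl⁻: pKₐ(HCl) ≈ -7
cyclohexyl–ONO₂ loses NO₃⁻: pKₐ(HNO₃) ≈ -1.3
cyclohexyl–OAc loses AcO⁻: pKₐ(CH₃COOH) ≈ 4.8

cyclohexyl–N₂⁺ > cyclohexyl–OTf > cyclohexyl–I > cyclohexyl–Cl > cyclohexyl–ONO₂ > cyclohexyl–OAc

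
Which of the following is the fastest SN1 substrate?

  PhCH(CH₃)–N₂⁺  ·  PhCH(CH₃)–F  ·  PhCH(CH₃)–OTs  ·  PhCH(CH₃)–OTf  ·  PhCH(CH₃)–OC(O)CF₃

The skeletons are identical, so relative rate is governed entirely by leaving-group ability.
Rank by basicity of the departing species: weakest base leaves most easily.
PhCH(CH₃)–N₂⁺ loses N₂: no meaningful conjugate acid; N₂ departs as an exceptionally stable neutral molecule
PhCH(CH₃)–OTf loses OTf⁻: pKₐ(CF₃SO₃H (triflic acid)) ≈ -14
PhCH(CH₃)–OTs loses OTs⁻: pKₐ(p-CH₃C₆H₄SO₃H (TsOH)) ≈ -2.8
PhCH(CH₃)–OC(O)CF₃ loses CF₃COO⁻: pKₐ(CF₃COOH) ≈ 0.2
PhCH(CH₃)–F loses F⁻: pKₐ(HF) ≈ 3.2

PhCH(CH₃)–N₂⁺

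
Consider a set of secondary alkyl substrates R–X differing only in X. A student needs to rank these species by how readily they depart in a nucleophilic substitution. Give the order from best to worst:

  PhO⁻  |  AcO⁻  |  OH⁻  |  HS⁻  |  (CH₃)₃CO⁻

AcO⁻: pKₐ(CH₃COOH) ≈ 4.8 — resonance-stabilised but still a weak base
HS⁻: pKₐ(H₂S) ≈ 7 — larger and more polarisable than the oxygen analogue
PhO⁻: pKₐ(C₆H₅OH (phenol)) ≈ 10
OH⁻: pKₐ(H₂O) ≈ 15.7 — strong base; essentially never leaves without prior activation
(CH₃)₃CO⁻: pKₐ(t-BuOH) ≈ 18 — bulky, strongly basic alkoxide

AcO⁻ > HS⁻ > PhO⁻ > OH⁻ > (CH₃)₃CO⁻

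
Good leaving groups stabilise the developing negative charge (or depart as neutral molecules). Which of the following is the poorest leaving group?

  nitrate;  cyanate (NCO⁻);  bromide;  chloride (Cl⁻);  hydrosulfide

bromide: pKₐ(HBr) ≈ -9
chloride (Cl⁻): pKₐ(HCl) ≈ -7
nitrate: pKₐ(HNO₃) ≈ -1.3
cyanate (NCO⁻): pKₐ(HOCN) ≈ 3.5
hydrosulfide: pKₐ(H₂S) ≈ 7

hydrosulfide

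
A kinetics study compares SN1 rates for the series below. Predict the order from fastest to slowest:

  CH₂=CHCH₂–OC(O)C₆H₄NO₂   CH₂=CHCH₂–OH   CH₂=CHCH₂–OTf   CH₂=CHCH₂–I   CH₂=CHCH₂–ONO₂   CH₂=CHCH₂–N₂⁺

Same R in every case — rank the leaving groups.
Rank by basicity of the departing species: weakest base leaves most easily.
CH₂=CHCH₂–N₂⁺ loses N₂: no meaningful conjugate acid; N₂ departs as an exceptionally stable neutral molecule
CH₂=CHCH₂–OTf loses OTf⁻: pKₐ(CF₃SO₃H (triflic acid)) ≈ -14
CH₂=CHCH₂–I loses I⁻: pKₐ(HI) ≈ -10
CH₂=CHCH₂–ONO₂ loses NO₃⁻: pKₐ(HNO₃) ≈ -1.3
CH₂=CHCH₂–OC(O)C₆H₄NO₂ loses p-O₂N–C₆H₄–COO⁻: pKₐ(p-nitrobenzoic acid) ≈ 3.4
CH₂=CHCH₂–OH loses OH⁻: pKₐ(H₂O) ≈ 15.7

CH₂=CHCH₂–N₂⁺ > CH₂=CHCH₂–OTf > CH₂=CHCH₂–I > CH₂=CHCH₂–ONO₂ > CH₂=CHCH₂–OC(O)C₆H₄NO₂ > CH₂=CHCH₂–OH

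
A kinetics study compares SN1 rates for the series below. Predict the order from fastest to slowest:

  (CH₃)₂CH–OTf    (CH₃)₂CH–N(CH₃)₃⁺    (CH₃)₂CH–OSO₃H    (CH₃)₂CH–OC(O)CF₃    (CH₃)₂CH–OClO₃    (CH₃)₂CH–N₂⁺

(CH₃)₂CH–N₂⁺ > (CH₃)₂CH–OTf > (CH₃)₂CH–OClO₃ > (CH₃)₂CH–OSO₃H > (CH₃)₂CH–OC(O)CF₃ > (CH₃)₂CH–N(CH₃)₃⁺

The skeletons are identical, so relative rate is governed entirely by leaving-group ability.
A good leaving group is a weak base: the lower the pKₐ of its conjugate acid, the more readily it departs.
(CH₃)₂CH–N₂⁺ loses N₂: no meaningful conjugate acid; N₂ departs as an exceptionally stable neutral molecule
(CH₃)₂CH–OTf loses OTf⁻: pKₐ(CF₃SO₃H (triflic acid)) ≈ -14
(CH₃)₂CH–OClO₃ loses ClO₄⁻: pKₐ(HClO₄) ≈ -10
(CH₃)₂CH–OSO₃H loses HSO₄⁻: pKₐ(H₂SO₄) ≈ -3
(CH₃)₂CH–OC(O)CF₃ loses CF₃COO⁻: pKₐ(CF₃COOH) ≈ 0.2
(CH₃)₂CH–N(CH₃)₃⁺ loses NR'₃: pKₐ(R'₃NH⁺) ≈ 10.7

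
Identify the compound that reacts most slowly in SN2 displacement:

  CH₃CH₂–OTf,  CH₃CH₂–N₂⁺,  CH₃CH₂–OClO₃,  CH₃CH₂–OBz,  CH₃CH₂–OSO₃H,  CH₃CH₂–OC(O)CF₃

Same R in every case — rank the leaving groups.
Leaving-group ability tracks the stability of the departed species; conjugate-acid pKₐ is the usual yardstick (lower pKₐ → better LG).
CH₃CH₂–N₂⁺ loses N₂: no meaningful conjugate acid; N₂ departs as an exceptionally stable neutral molecule
CH₃CH₂–OTf loses OTf⁻: pKₐ(CF₃SO₃H (triflic acid)) ≈ -14
CH₃CH₂–OClO₃ loses ClO₄⁻: pKₐ(HClO₄) ≈ -10
CH₃CH₂–OSO₃H loses HSO₄⁻: pKₐ(H₂SO₄) ≈ -3
CH₃CH₂–OC(O)CF₃ loses CF₃COO⁻: pKₐ(CF₃COOH) ≈ 0.2
CH₃CH₂–OBz loses PhCOO⁻: pKₐ(C₆H₅COOH) ≈ 4.2

CH₃CH₂–OBz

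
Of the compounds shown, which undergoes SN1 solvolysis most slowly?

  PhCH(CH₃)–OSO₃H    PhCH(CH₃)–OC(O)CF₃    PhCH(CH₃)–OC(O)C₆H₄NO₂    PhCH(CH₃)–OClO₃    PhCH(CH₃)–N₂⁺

With the same alkyl group throughout, only the leaving group differentiates the rates.
The more stable X⁻ (or X) is on its own — i.e. the weaker a base it is — the better a leaving group it makes.
PhCH(CH₃)–N₂⁺ loses N₂: no meaningful conjugate acid; N₂ departs as an exceptionally stable neutral molecule
PhCH(CH₃)–OClO₃ loses ClO₄⁻: pKₐ(HClO₄) ≈ -10
PhCH(CH₃)–OSO₃H loses HSO₄⁻: pKₐ(H₂SO₄) ≈ -3
PhCH(CH₃)–OC(O)CF₃ loses CF₃COO⁻: pKₐ(CF₃COOH) ≈ 0.2
PhCH(CH₃)–OC(O)C₆H₄NO₂ loses p-O₂N–C₆H₄–COO⁻: pKₐ(p-nitrobenzoic acid) ≈ 3.4

PhCH(CH₃)–OC(O)C₆H₄NO₂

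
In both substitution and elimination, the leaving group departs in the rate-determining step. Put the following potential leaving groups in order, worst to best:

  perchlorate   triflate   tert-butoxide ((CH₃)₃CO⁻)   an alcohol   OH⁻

tert-butoxide ((CH₃)₃CO⁻) < OH⁻ < an alcohol < perchlorate < triflate

triflate: pKₐ(CF₃SO₃H (triflic acid)) ≈ -14
perchlorate: pKₐ(HClO₄) ≈ -10 — extremely weak base; rarely used for safety reasons
an alcohol: pKₐ(R'OH₂⁺) ≈ -2.4 — neutral; leaves from a protonated ether (an oxonium ion, R–O(H)R'⁺)
OH⁻: pKₐ(H₂O) ≈ 15.7 — strong base; essentially never leaves without prior activation
tert-butoxide ((CH₃)₃CO⁻): pKₐ(t-BuOH) ≈ 18
The question asks for worst first, so the sequence is read in increasing leaving-group ability.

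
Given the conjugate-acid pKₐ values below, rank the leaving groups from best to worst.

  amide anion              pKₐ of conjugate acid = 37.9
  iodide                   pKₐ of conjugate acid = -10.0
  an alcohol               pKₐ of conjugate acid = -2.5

Lower conjugate-acid pKₐ ⇒ weaker base ⇒ better leaving group.
Sorting by the given values: iodide (-10.0), an alcohol (-2.5), amide anion (37.9).

iodide > an alcohol > amide anion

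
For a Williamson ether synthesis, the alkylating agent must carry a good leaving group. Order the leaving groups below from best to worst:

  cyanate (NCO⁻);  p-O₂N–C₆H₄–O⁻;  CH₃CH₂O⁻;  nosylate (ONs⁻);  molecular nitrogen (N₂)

molecular nitrogen (N₂) > nosylate (ONs⁻) > cyanate (NCO⁻) > p-O₂N–C₆H₄–O⁻ > CH₃CH₂O⁻

molecular nitrogen (N₂): no meaningful conjugate acid; N₂ departs as an exceptionally stable neutral molecule
nosylate (ONs⁻): pKₐ(p-O₂NC₆H₄SO₃H) ≈ -3.5
cyanate (NCO⁻): pKₐ(HOCN) ≈ 3.5
p-O₂N–C₆H₄–O⁻: pKₐ(p-nitrophenol) ≈ 7.2
CH₃CH₂O⁻: pKₐ(CH₃CH₂OH) ≈ 16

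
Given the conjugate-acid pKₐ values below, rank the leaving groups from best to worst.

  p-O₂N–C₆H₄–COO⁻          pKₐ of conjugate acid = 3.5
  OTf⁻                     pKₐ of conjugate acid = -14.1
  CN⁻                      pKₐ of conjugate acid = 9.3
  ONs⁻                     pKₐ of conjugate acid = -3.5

Lower conjugate-acid pKₐ ⇒ weaker base ⇒ better leaving group.
Sorting by the given values: OTf⁻ (-14.1), ONs⁻ (-3.5), p-O₂N–C₆H₄–COO⁻ (3.5), CN⁻ (9.3).

OTf⁻ > ONs⁻ > p-O₂N–C₆H₄–COO⁻ > CN⁻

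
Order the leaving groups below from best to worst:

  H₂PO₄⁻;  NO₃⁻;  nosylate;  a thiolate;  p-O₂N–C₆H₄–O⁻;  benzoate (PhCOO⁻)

nosylate > NO₃⁻ > H₂PO₄⁻ > benzoate (PhCOO⁻) > p-O₂N–C₆H₄–O⁻ > a thiolate

nosylate: pKₐ(p-O₂NC₆H₄SO₃H) ≈ -3.5
NO₃⁻: pKₐ(HNO₃) ≈ -1.3
H₂PO₄⁻: pKₐ(H₃PO₄) ≈ 2.1
benzoate (PhCOO⁻): pKₐ(C₆H₅COOH) ≈ 4.2
p-O₂N–C₆H₄–O⁻: pKₐ(p-nitrophenol) ≈ 7.2
a thiolate: pKₐ(RSH (a thiol)) ≈ 10.5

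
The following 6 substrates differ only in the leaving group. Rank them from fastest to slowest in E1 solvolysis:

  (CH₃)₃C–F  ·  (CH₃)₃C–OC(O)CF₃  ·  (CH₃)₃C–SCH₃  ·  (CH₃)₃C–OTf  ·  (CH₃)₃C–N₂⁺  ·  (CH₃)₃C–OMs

(CH₃)₃C–N₂⁺ > (CH₃)₃C–OTf > (CH₃)₃C–OMs > (CH₃)₃C–OC(O)CF₃ > (CH₃)₃C–F > (CH₃)₃C–SCH₃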